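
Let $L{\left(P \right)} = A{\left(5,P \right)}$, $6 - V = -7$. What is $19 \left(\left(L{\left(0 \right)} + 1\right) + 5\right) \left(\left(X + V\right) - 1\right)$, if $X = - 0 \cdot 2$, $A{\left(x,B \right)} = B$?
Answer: $1368$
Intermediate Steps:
$V = 13$ ($V = 6 - -7 = 6 + 7 = 13$)
$L{\left(P \right)} = P$
$X = 0$ ($X = \left(-1\right) 0 = 0$)
$19 \left(\left(L{\left(0 \right)} + 1\right) + 5\right) \left(\left(X + V\right) - 1\right) = 19 \left(\left(0 + 1\right) + 5\right) \left(\left(0 + 13\right) - 1\right) = 19 \left(1 + 5\right) \left(13 - 1\right) = 19 \cdot 6 \cdot 12 = 114 \cdot 12 = 1368$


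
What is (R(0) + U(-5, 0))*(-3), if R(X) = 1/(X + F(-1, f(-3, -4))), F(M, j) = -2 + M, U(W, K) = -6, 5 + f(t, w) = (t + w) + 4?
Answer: 19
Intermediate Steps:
f(t, w) = -1 + t + w (f(t, w) = -5 + ((t + w) + 4) = -5 + (4 + t + w) = -1 + t + w)
R(X) = 1/(-3 + X) (R(X) = 1/(X + (-2 - 1)) = 1/(X - 3) = 1/(-3 + X))
(R(0) + U(-5, 0))*(-3) = (1/(-3 + 0) - 6)*(-3) = (1/(-3) - 6)*(-3) = (-⅓ - 6)*(-3) = -19/3*(-3) = 19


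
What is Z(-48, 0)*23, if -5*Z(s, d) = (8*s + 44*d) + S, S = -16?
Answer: 1840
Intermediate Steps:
Z(s, d) = 16/5 - 44*d/5 - 8*s/5 (Z(s, d) = -((8*s + 44*d) - 16)/5 = -(-16 + 8*s + 44*d)/5 = 16/5 - 44*d/5 - 8*s/5)
Z(-48, 0)*23 = (16/5 - 44/5*0 - 8/5*(-48))*23 = (16/5 + 0 + 384/5)*23 = 80*23 = 1840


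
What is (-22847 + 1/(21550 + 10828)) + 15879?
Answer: -225609903/32378 ≈ -6968.0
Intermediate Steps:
(-22847 + 1/(21550 + 10828)) + 15879 = (-22847 + 1/32378) + 15879 = -739740165/32378 + 15879 = -225609903/32378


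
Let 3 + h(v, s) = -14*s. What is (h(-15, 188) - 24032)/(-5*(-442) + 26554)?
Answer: -2963/3196 ≈ -0.92710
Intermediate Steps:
h(v, s) = -3 - 14*s
(h(-15, 188) - 24032)/(-5*(-442) + 26554) = ((-3 - 14*188) - 24032)/(-5*(-442) + 26554) = ((-3 - 2632) - 24032)/(2210 + 26554) = (-2635 - 24032)/28764 = -26667*1/28764 = -2963/3196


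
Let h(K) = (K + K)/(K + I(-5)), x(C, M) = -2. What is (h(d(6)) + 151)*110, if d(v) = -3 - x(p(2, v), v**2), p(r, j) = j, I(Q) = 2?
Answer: 16390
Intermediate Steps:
d(v) = -1 (d(v) = -3 - 1*(-2) = -3 + 2 = -1)
h(K) = 2*K/(2 + K) (h(K) = (K + K)/(K + 2) = (2*K)/(2 + K) = 2*K/(2 + K))
(h(d(6)) + 151)*110 = (2*(-1)/(2 - 1) + 151)*110 = (2*(-1)/1 + 151)*110 = (2*(-1)*1 + 151)*110 = (-2 + 151)*110 = 149*110 = 16390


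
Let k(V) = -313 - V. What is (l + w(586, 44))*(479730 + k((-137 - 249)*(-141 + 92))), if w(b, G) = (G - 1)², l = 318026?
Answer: 147303397125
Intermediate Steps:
w(b, G) = (-1 + G)²
(l + w(586, 44))*(479730 + k((-137 - 249)*(-141 + 92))) = (318026 + (-1 + 44)²)*(479730 + (-313 - (-137 - 249)*(-141 + 92))) = (318026 + 43²)*(479730 + (-313 - (-386)*(-49))) = (318026 + 1849)*(479730 + (-313 - 1*18914)) = 319875*(479730 + (-313 - 18914)) = 319875*(479730 - 19227) = 319875*460503 = 147303397125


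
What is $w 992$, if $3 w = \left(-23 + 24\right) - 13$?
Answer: $-3968$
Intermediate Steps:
$w = -4$ ($w = \frac{\left(-23 + 24\right) - 13}{3} = \frac{1 - 13}{3} = \frac{1}{3} \left(-12\right) = -4$)
$w 992 = \left(-4\right) 992 = -3968$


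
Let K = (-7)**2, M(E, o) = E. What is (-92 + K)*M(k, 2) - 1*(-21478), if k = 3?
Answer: 21349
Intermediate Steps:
K = 49
(-92 + K)*M(k, 2) - 1*(-21478) = (-92 + 49)*3 - 1*(-21478) = -43*3 + 21478 = -129 + 21478 = 21349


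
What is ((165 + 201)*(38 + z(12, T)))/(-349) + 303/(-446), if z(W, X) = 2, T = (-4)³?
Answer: -6635187/155654 ≈ -42.628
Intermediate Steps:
T = -64
((165 + 201)*(38 + z(12, T)))/(-349) + 303/(-446) = ((165 + 201)*(38 + 2))/(-349) + 303/(-446) = (366*40)*(-1/349) + 303*(-1/446) = 14640*(-1/349) - 303/446 = -14640/349 - 303/446 = -6635187/155654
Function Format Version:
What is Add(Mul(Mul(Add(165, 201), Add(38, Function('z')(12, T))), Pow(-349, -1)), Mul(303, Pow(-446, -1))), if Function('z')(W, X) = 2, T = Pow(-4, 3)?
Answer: Rational(-6635187, 155654) ≈ -42.628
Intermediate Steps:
T = -64
Add(Mul(Mul(Add(165, 201), Add(38, Function('z')(12, T))), Pow(-349, -1)), Mul(303, Pow(-446, -1))) = Add(Mul(Mul(Add(165, 201), Add(38, 2)), Pow(-349, -1)), Mul(303, Pow(-446, -1))) = Add(Mul(Mul(366, 40), Rational(-1, 349)), Mul(303, Rational(-1, 446))) = Add(Mul(14640, Rational(-1, 349)), Rational(-303, 446)) = Add(Rational(-14640, 349), Rational(-303, 446)) = Rational(-6635187, 155654)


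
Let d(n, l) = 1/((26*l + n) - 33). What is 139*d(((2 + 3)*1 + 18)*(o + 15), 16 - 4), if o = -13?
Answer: 139/325 ≈ 0.42769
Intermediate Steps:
d(n, l) = 1/(-33 + n + 26*l) (d(n, l) = 1/((n + 26*l) - 33) = 1/(-33 + n + 26*l))
139*d(((2 + 3)*1 + 18)*(o + 15), 16 - 4) = 139/(-33 + ((2 + 3)*1 + 18)*(-13 + 15) + 26*(16 - 4)) = 139/(-33 + (5*1 + 18)*2 + 26*12) = 139/(-33 + (5 + 18)*2 + 312) = 139/(-33 + 23*2 + 312) = 139/(-33 + 46 + 312) = 139/325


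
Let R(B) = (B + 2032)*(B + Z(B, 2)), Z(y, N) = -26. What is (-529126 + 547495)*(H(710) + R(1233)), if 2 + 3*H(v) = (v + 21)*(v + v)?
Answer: 78745349709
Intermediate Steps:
H(v) = -2/3 + 2*v*(21 + v)/3 (H(v) = -2/3 + ((v + 21)*(v + v))/3 = -2/3 + ((21 + v)*(2*v))/3 = -2/3 + (2*v*(21 + v))/3 = -2/3 + 2*v*(21 + v)/3)
R(B) = (-26 + B)*(2032 + B) (R(B) = (B + 2032)*(B - 26) = (2032 + B)*(-26 + B) = (-26 + B)*(2032 + B))
(-529126 + 547495)*(H(710) + R(1233)) = (-529126 + 547495)*((-2/3 + 14*710 + (2/3)*710**2) + (-52832 + 1233**2 + 2006*1233)) = 18369*((-2/3 + 9940 + (2/3)*504100) + (-52832 + 1520289 + 2473398)) = 18369*((-2/3 + 9940 + 1008200/3) + 3940855) = 18369*(346006 + 3940855) = 18369*4286861 = 78745349709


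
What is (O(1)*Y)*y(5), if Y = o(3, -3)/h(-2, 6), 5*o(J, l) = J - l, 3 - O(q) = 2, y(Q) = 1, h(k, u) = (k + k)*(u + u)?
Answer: -1/40 ≈ -0.025000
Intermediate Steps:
h(k, u) = 4*k*u (h(k, u) = (2*k)*(2*u) = 4*k*u)
O(q) = 1 (O(q) = 3 - 1*2 = 3 - 2 = 1)
o(J, l) = -l/5 + J/5 (o(J, l) = (J - l)/5 = -l/5 + J/5)
Y = -1/40 (Y = (-⅕*(-3) + (⅕)*3)/((4*(-2)*6)) = (⅗ + ⅗)/(-48) = (6/5)*(-1/48) = -1/40 ≈ -0.025000)
(O(1)*Y)*y(5) = (1*(-1/40))*1 = -1/40*1 = -1/40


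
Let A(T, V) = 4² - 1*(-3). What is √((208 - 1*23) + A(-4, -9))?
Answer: 2*√51 ≈ 14.283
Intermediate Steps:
A(T, V) = 19 (A(T, V) = 16 + 3 = 19)
√((208 - 1*23) + A(-4, -9)) = √((208 - 1*23) + 19) = √((208 - 23) + 19) = √(185 + 19) = √204 = 2*√51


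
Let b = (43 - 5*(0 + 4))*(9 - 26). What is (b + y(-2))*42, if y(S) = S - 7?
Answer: -16800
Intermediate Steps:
y(S) = -7 + S
b = -391 (b = (43 - 5*4)*(-17) = (43 - 20)*(-17) = 23*(-17) = -391)
(b + y(-2))*42 = (-391 + (-7 - 2))*42 = (-391 - 9)*42 = -400*42 = -16800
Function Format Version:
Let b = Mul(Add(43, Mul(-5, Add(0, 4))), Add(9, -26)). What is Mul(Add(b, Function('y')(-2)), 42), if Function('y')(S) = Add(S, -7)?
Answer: -16800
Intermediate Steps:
Function('y')(S) = Add(-7, S)
b = -391 (b = Mul(Add(43, Mul(-5, 4)), -17) = Mul(Add(43, -20), -17) = Mul(23, -17) = -391)
Mul(Add(b, Function('y')(-2)), 42) = Mul(Add(-391, Add(-7, -2)), 42) = Mul(Add(-391, -9), 42) = Mul(-400, 42) = -16800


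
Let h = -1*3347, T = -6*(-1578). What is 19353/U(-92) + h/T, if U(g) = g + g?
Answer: -45962513/435528 ≈ -105.53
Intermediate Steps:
U(g) = 2*g
T = 9468
h = -3347
19353/U(-92) + h/T = 19353/((2*(-92))) - 3347/9468 = 19353/(-184) - 3347*1/9468 = 19353*(-1/184) - 3347/9468 = -19353/184 - 3347/9468 = -45962513/435528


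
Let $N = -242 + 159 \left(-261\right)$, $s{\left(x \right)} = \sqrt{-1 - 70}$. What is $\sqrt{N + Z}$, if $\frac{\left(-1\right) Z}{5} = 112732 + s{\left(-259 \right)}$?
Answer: $\sqrt{-605401 - 5 i \sqrt{71}} \approx 0.027 - 778.08 i$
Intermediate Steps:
$s{\left(x \right)} = i \sqrt{71}$ ($s{\left(x \right)} = \sqrt{-71} = i \sqrt{71}$)
$N = -41741$ ($N = -242 - 41499 = -41741$)
$Z = -563660 - 5 i \sqrt{71}$ ($Z = - 5 \left(112732 + i \sqrt{71}\right) = -563660 - 5 i \sqrt{71} \approx -5.6366 \cdot 10^{5} - 42.131 i$)
$\sqrt{N + Z} = \sqrt{-41741 - \left(563660 + 5 i \sqrt{71}\right)} = \sqrt{-605401 - 5 i \sqrt{71}}$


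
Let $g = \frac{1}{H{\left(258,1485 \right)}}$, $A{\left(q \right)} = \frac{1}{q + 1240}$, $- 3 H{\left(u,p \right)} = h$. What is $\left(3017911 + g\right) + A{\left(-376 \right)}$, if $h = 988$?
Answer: $\frac{644046350287}{213408} \approx 3.0179 \cdot 10^{6}$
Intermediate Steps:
$H{\left(u,p \right)} = - \frac{988}{3}$ ($H{\left(u,p \right)} = \left(- \frac{1}{3}\right) 988 = - \frac{988}{3}$)
$A{\left(q \right)} = \frac{1}{1240 + q}$
$g = - \frac{3}{988}$ ($g = \frac{1}{- \frac{988}{3}} = - \frac{3}{988} \approx -0.0030364$)
$\left(3017911 + g\right) + A{\left(-376 \right)} = \left(3017911 - \frac{3}{988}\right) + \frac{1}{1240 - 376} = \frac{2981696065}{988} + \frac{1}{864} = \frac{644046350287}{213408}$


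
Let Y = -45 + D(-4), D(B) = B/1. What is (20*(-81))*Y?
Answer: 79380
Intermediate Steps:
D(B) = B (D(B) = B*1 = B)
Y = -49 (Y = -45 - 4 = -49)
(20*(-81))*Y = (20*(-81))*(-49) = -1620*(-49) = 79380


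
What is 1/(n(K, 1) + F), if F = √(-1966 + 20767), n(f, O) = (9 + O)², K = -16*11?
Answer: -100/8801 + 3*√2089/8801 ≈ 0.0042173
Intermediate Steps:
K = -176
F = 3*√2089 (F = √18801 = 3*√2089 ≈ 137.12)
1/(n(K, 1) + F) = 1/((9 + 1)² + 3*√2089) = 1/(10² + 3*√2089) = 1/(100 + 3*√2089)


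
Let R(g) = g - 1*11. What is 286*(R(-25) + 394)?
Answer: 102388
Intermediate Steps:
R(g) = -11 + g (R(g) = g - 11 = -11 + g)
286*(R(-25) + 394) = 286*((-11 - 25) + 394) = 286*(-36 + 394) = 286*358 = 102388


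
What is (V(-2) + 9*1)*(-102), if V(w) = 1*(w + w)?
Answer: -510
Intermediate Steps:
V(w) = 2*w (V(w) = 1*(2*w) = 2*w)
(V(-2) + 9*1)*(-102) = (2*(-2) + 9*1)*(-102) = (-4 + 9)*(-102) = 5*(-102) = -510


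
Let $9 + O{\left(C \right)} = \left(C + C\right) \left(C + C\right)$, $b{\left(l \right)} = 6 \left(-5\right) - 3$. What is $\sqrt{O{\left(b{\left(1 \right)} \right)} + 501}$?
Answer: $4 \sqrt{303} \approx 69.628$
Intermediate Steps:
$b{\left(l \right)} = -33$ ($b{\left(l \right)} = -30 - 3 = -33$)
$O{\left(C \right)} = -9 + 4 C^{2}$ ($O{\left(C \right)} = -9 + \left(C + C\right) \left(C + C\right) = -9 + 2 C 2 C = -9 + 4 C^{2}$)
$\sqrt{O{\left(b{\left(1 \right)} \right)} + 501} = \sqrt{\left(-9 + 4 \left(-33\right)^{2}\right) + 501} = \sqrt{\left(-9 + 4 \cdot 1089\right) + 501} = \sqrt{\left(-9 + 4356\right) + 501} = \sqrt{4347 + 501} = \sqrt{4848} = 4 \sqrt{303}$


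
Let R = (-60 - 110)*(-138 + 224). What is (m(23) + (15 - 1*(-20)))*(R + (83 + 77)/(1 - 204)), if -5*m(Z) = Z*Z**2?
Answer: 7118499168/203 ≈ 3.5066e+7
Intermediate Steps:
m(Z) = -Z**3/5 (m(Z) = -Z*Z**2/5 = -Z**3/5)
R = -14620 (R = -170*86 = -14620)
(m(23) + (15 - 1*(-20)))*(R + (83 + 77)/(1 - 204)) = (-1/5*23**3 + (15 - 1*(-20)))*(-14620 + (83 + 77)/(1 - 204)) = (-1/5*12167 + (15 + 20))*(-14620 + 160/(-203)) = (-12167/5 + 35)*(-14620 + 160*(-1/203)) = -11992*(-14620 - 160/203)/5 = -11992/5*(-2968020/203) = 7118499168/203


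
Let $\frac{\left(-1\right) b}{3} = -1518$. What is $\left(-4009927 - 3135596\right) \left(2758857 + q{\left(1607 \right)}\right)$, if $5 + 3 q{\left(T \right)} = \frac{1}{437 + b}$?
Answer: $- \frac{14055700002038541}{713} \approx -1.9713 \cdot 10^{13}$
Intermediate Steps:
$b = 4554$ ($b = \left(-3\right) \left(-1518\right) = 4554$)
$q{\left(T \right)} = - \frac{8318}{4991}$ ($q{\left(T \right)} = - \frac{5}{3} + \frac{1}{3 \left(437 + 4554\right)} = - \frac{5}{3} + \frac{1}{3 \cdot 4991} = - \frac{5}{3} + \frac{1}{3} \cdot \frac{1}{4991} = - \frac{5}{3} + \frac{1}{14973} = - \frac{8318}{4991}$)
$\left(-4009927 - 3135596\right) \left(2758857 + q{\left(1607 \right)}\right) = \left(-4009927 - 3135596\right) \left(2758857 - \frac{8318}{4991}\right) = \left(-7145523\right) \frac{13769446969}{4991} = - \frac{14055700002038541}{713}$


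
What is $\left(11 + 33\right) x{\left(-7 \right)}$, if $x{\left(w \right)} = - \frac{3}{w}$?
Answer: $\frac{132}{7} \approx 18.857$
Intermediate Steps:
$\left(11 + 33\right) x{\left(-7 \right)} = \left(11 + 33\right) \left(- \frac{3}{-7}\right) = 44 \left(\left(-3\right) \left(- \frac{1}{7}\right)\right) = 44 \cdot \frac{3}{7} = \frac{132}{7}$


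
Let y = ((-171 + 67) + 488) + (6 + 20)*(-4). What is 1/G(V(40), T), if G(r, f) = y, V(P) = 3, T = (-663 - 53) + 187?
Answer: 1/280 ≈ 0.0035714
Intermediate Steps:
T = -529 (T = -716 + 187 = -529)
y = 280 (y = (-104 + 488) + 26*(-4) = 384 - 104 = 280)
G(r, f) = 280
1/G(V(40), T) = 1/280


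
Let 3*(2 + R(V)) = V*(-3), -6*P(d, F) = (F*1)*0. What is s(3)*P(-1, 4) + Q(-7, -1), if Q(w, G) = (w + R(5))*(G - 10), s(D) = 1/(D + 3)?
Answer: 154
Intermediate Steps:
P(d, F) = 0 (P(d, F) = -F*1*0/6 = -F*0/6 = -⅙*0 = 0)
s(D) = 1/(3 + D)
R(V) = -2 - V (R(V) = -2 + (V*(-3))/3 = -2 + (-3*V)/3 = -2 - V)
Q(w, G) = (-10 + G)*(-7 + w) (Q(w, G) = (w + (-2 - 1*5))*(G - 10) = (w + (-2 - 5))*(-10 + G) = (w - 7)*(-10 + G) = (-7 + w)*(-10 + G) = (-10 + G)*(-7 + w))
s(3)*P(-1, 4) + Q(-7, -1) = 0/(3 + 3) + (70 - 10*(-7) - 7*(-1) - 1*(-7)) = 0/6 + (70 + 70 + 7 + 7) = (⅙)*0 + 154 = 0 + 154 = 154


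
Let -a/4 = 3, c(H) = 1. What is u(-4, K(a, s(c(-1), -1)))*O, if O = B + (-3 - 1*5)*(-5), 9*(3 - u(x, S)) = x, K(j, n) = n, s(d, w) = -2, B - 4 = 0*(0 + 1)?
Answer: 1364/9 ≈ 151.56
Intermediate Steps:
B = 4 (B = 4 + 0*(0 + 1) = 4 + 0*1 = 4 + 0 = 4)
a = -12 (a = -4*3 = -12)
u(x, S) = 3 - x/9
O = 44 (O = 4 + (-3 - 1*5)*(-5) = 4 + (-3 - 5)*(-5) = 4 - 8*(-5) = 4 + 40 = 44)
u(-4, K(a, s(c(-1), -1)))*O = (3 - 1/9*(-4))*44 = (3 + 4/9)*44 = (31/9)*44 = 1364/9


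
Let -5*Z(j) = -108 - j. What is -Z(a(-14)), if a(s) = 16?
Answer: -124/5 ≈ -24.800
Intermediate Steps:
Z(j) = 108/5 + j/5 (Z(j) = -(-108 - j)/5 = 108/5 + j/5)
-Z(a(-14)) = -(108/5 + (⅕)*16) = -(108/5 + 16/5) = -1*124/5 = -124/5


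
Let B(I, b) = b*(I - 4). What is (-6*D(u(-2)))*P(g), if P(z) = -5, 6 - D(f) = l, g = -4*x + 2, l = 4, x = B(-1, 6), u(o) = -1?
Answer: 60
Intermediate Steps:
B(I, b) = b*(-4 + I)
x = -30 (x = 6*(-4 - 1) = 6*(-5) = -30)
g = 122 (g = -4*(-30) + 2 = 120 + 2 = 122)
D(f) = 2 (D(f) = 6 - 1*4 = 6 - 4 = 2)
(-6*D(u(-2)))*P(g) = -6*2*(-5) = -12*(-5) = 60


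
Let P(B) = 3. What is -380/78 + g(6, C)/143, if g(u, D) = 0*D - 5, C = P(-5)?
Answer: -2105/429 ≈ -4.9068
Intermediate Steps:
C = 3
g(u, D) = -5 (g(u, D) = 0 - 5 = -5)
-380/78 + g(6, C)/143 = -380/78 - 5/143 = -380*1/78 - 5*1/143 = -190/39 - 5/143 = -2105/429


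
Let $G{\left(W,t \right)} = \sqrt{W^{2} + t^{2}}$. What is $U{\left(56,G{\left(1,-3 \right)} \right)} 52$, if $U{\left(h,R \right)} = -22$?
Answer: $-1144$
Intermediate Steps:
$U{\left(56,G{\left(1,-3 \right)} \right)} 52 = \left(-22\right) 52 = -1144$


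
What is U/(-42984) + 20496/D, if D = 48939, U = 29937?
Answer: -64898531/233732664 ≈ -0.27766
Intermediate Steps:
U/(-42984) + 20496/D = 29937/(-42984) + 20496/48939 = 29937*(-1/42984) + 20496*(1/48939) = -9979/14328 + 6832/16313 = -64898531/233732664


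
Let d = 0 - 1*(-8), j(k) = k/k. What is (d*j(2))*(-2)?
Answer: -16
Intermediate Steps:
j(k) = 1
d = 8 (d = 0 + 8 = 8)
(d*j(2))*(-2) = (8*1)*(-2) = 8*(-2) = -16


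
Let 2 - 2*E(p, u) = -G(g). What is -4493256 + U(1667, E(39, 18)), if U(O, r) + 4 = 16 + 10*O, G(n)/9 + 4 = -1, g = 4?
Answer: -4476574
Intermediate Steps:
G(n) = -45 (G(n) = -36 + 9*(-1) = -36 - 9 = -45)
E(p, u) = -43/2 (E(p, u) = 1 - (-1)*(-45)/2 = 1 - 1/2*45 = 1 - 45/2 = -43/2)
U(O, r) = 12 + 10*O (U(O, r) = -4 + (16 + 10*O) = 12 + 10*O)
-4493256 + U(1667, E(39, 18)) = -4493256 + (12 + 10*1667) = -4493256 + (12 + 16670) = -4493256 + 16682 = -4476574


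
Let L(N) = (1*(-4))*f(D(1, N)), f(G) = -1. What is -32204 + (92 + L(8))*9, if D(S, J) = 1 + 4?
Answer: -31340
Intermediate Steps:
D(S, J) = 5
L(N) = 4 (L(N) = (1*(-4))*(-1) = -4*(-1) = 4)
-32204 + (92 + L(8))*9 = -32204 + (92 + 4)*9 = -32204 + 96*9 = -32204 + 864 = -31340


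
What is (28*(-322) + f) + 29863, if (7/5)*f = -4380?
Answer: 124029/7 ≈ 17718.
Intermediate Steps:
f = -21900/7 (f = (5/7)*(-4380) = -21900/7 ≈ -3128.6)
(28*(-322) + f) + 29863 = (28*(-322) - 21900/7) + 29863 = (-9016 - 21900/7) + 29863 = -85012/7 + 29863 = 124029/7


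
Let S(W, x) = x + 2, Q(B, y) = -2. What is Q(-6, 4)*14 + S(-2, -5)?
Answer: -31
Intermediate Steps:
S(W, x) = 2 + x
Q(-6, 4)*14 + S(-2, -5) = -2*14 + (2 - 5) = -28 - 3 = -31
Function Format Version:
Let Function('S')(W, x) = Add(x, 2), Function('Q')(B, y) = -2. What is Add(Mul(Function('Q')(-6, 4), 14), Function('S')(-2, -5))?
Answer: -31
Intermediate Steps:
Function('S')(W, x) = Add(2, x)
Add(Mul(Function('Q')(-6, 4), 14), Function('S')(-2, -5)) = Add(Mul(-2, 14), Add(2, -5)) = Add(-28, -3) = -31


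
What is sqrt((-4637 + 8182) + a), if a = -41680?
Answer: I*sqrt(38135) ≈ 195.28*I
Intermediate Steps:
sqrt((-4637 + 8182) + a) = sqrt((-4637 + 8182) - 41680) = sqrt(3545 - 41680) = sqrt(-38135) = I*sqrt(38135)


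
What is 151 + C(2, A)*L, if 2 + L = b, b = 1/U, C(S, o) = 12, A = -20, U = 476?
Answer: 15116/119 ≈ 127.03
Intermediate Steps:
b = 1/476 ≈ 0.0021008
L = -951/476 (L = -2 + 1/476 = -951/476 ≈ -1.9979)
151 + C(2, A)*L = 151 + 12*(-951/476) = 151 - 2853/119 = 15116/119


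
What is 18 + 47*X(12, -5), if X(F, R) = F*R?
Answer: -2802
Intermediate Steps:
18 + 47*X(12, -5) = 18 + 47*(12*(-5)) = 18 + 47*(-60) = 18 - 2820 = -2802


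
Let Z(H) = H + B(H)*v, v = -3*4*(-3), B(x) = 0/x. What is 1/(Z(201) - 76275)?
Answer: -1/76074 ≈ -1.3145e-5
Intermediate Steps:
B(x) = 0
v = 36 (v = -12*(-3) = 36)
Z(H) = H (Z(H) = H + 0*36 = H + 0 = H)
1/(Z(201) - 76275) = 1/(201 - 76275) = 1/(-76074) = -1/76074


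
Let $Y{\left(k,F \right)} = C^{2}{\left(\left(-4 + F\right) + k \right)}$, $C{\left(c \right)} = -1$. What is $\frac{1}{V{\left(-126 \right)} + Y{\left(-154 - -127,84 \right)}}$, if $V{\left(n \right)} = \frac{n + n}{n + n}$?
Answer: $\frac{1}{2} \approx 0.5$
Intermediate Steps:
$V{\left(n \right)} = 1$ ($V{\left(n \right)} = \frac{2 n}{2 n} = 2 n \frac{1}{2 n} = 1$)
$Y{\left(k,F \right)} = 1$ ($Y{\left(k,F \right)} = \left(-1\right)^{2} = 1$)
$\frac{1}{V{\left(-126 \right)} + Y{\left(-154 - -127,84 \right)}} = \frac{1}{1 + 1} = \frac{1}{2}$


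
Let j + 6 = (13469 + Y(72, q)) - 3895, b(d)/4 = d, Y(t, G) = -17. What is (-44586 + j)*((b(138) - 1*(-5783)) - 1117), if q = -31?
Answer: -182812630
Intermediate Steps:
b(d) = 4*d
j = 9551 (j = -6 + ((13469 - 17) - 3895) = -6 + (13452 - 3895) = -6 + 9557 = 9551)
(-44586 + j)*((b(138) - 1*(-5783)) - 1117) = (-44586 + 9551)*((4*138 - 1*(-5783)) - 1117) = -35035*((552 + 5783) - 1117) = -35035*(6335 - 1117) = -35035*5218 = -182812630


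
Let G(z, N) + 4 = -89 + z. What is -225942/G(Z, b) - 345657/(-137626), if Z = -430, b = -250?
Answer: 31276272303/71978398 ≈ 434.52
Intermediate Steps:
G(z, N) = -93 + z (G(z, N) = -4 + (-89 + z) = -93 + z)
-225942/G(Z, b) - 345657/(-137626) = -225942/(-93 - 430) - 345657/(-137626) = -225942/(-523) - 345657*(-1/137626) = -225942*(-1/523) + 345657/137626 = 225942/523 + 345657/137626 = 31276272303/71978398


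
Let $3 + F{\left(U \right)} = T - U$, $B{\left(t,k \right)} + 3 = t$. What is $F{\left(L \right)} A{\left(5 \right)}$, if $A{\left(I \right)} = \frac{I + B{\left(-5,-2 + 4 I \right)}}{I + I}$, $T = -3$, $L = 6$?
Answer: $\frac{18}{5} \approx 3.6$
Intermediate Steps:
$B{\left(t,k \right)} = -3 + t$
$F{\left(U \right)} = -6 - U$ ($F{\left(U \right)} = -3 - \left(3 + U\right) = -6 - U$)
$A{\left(I \right)} = \frac{-8 + I}{2 I}$ ($A{\left(I \right)} = \frac{I - 8}{I + I} = \frac{I - 8}{2 I} = \left(-8 + I\right) \frac{1}{2 I} = \frac{-8 + I}{2 I}$)
$F{\left(L \right)} A{\left(5 \right)} = \left(-6 - 6\right) \frac{-8 + 5}{2 \cdot 5} = \left(-6 - 6\right) \frac{1}{2} \cdot \frac{1}{5} \left(-3\right) = \left(-12\right) \left(- \frac{3}{10}\right) = \frac{18}{5}$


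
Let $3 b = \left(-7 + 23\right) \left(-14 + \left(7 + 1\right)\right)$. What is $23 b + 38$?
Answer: $-698$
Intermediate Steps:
$b = -32$ ($b = \frac{\left(-7 + 23\right) \left(-14 + \left(7 + 1\right)\right)}{3} = \frac{16 \left(-14 + 8\right)}{3} = \frac{16 \left(-6\right)}{3} = \frac{1}{3} \left(-96\right) = -32$)
$23 b + 38 = 23 \left(-32\right) + 38 = -736 + 38 = -698$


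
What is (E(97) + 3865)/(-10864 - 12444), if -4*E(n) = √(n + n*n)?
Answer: -3865/23308 + 7*√194/93232 ≈ -0.16478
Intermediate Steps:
E(n) = -√(n + n²)/4 (E(n) = -√(n + n*n)/4 = -√(n + n²)/4)
(E(97) + 3865)/(-10864 - 12444) = (-√97*√(1 + 97)/4 + 3865)/(-10864 - 12444) = (-7*√194/4 + 3865)/(-23308) = (-7*√194/4 + 3865)*(-1/23308) = (3865 - 7*√194/4)*(-1/23308) = -3865/23308 + 7*√194/93232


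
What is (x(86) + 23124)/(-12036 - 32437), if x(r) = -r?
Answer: -23038/44473 ≈ -0.51802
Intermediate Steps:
(x(86) + 23124)/(-12036 - 32437) = (-1*86 + 23124)/(-12036 - 32437) = (-86 + 23124)/(-44473) = 23038*(-1/44473) = -23038/44473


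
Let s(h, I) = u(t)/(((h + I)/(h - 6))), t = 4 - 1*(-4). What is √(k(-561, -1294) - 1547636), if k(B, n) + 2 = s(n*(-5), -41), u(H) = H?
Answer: I*√63966704812710/6429 ≈ 1244.0*I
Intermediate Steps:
t = 8 (t = 4 + 4 = 8)
s(h, I) = 8*(-6 + h)/(I + h) (s(h, I) = 8/(((h + I)/(h - 6))) = 8/(((I + h)/(-6 + h))) = 8*((-6 + h)/(I + h)) = 8*(-6 + h)/(I + h))
k(B, n) = -2 + 8*(-6 - 5*n)/(-41 - 5*n) (k(B, n) = -2 + 8*(-6 + n*(-5))/(-41 + n*(-5)) = -2 + 8*(-6 - 5*n)/(-41 - 5*n))
√(k(-561, -1294) - 1547636) = √(2*(-17 + 15*(-1294))/(41 + 5*(-1294)) - 1547636) = √(2*(-17 - 19410)/(41 - 6470) - 1547636) = √(2*(-19427)/(-6429) - 1547636) = √(2*(-1/6429)*(-19427) - 1547636) = √(38854/6429 - 1547636) = √(-9949712990/6429) = I*√63966704812710/6429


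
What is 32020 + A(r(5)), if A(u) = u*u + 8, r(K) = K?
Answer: 32053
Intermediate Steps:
A(u) = 8 + u² (A(u) = u² + 8 = 8 + u²)
32020 + A(r(5)) = 32020 + (8 + 5²) = 32020 + (8 + 25) = 32020 + 33 = 32053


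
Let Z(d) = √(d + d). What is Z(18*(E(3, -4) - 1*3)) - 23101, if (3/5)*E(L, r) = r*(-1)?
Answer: -23101 + 2*√33 ≈ -23090.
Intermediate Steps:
E(L, r) = -5*r/3 (E(L, r) = 5*(r*(-1))/3 = 5*(-r)/3 = -5*r/3)
Z(d) = √2*√d (Z(d) = √(2*d) = √2*√d)
Z(18*(E(3, -4) - 1*3)) - 23101 = √2*√(18*(-5/3*(-4) - 1*3)) - 23101 = √2*√(18*(20/3 - 3)) - 23101 = √2*√(18*(11/3)) - 23101 = √2*√66 - 23101 = 2*√33 - 23101 = -23101 + 2*√33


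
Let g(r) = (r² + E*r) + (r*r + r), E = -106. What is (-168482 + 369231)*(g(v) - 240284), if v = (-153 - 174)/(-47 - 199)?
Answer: -81131922618414/1681 ≈ -4.8264e+10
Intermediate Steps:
v = 109/82 (v = -327/(-246) = -327*(-1/246) = 109/82 ≈ 1.3293)
g(r) = -105*r + 2*r² (g(r) = (r² - 106*r) + (r*r + r) = (r² - 106*r) + (r² + r) = (r² - 106*r) + (r + r²) = -105*r + 2*r²)
(-168482 + 369231)*(g(v) - 240284) = (-168482 + 369231)*(109*(-105 + 2*(109/82))/82 - 240284) = 200749*(109*(-105 + 109/41)/82 - 240284) = 200749*((109/82)*(-4196/41) - 240284) = 200749*(-228682/1681 - 240284) = 200749*(-404146086/1681) = -81131922618414/1681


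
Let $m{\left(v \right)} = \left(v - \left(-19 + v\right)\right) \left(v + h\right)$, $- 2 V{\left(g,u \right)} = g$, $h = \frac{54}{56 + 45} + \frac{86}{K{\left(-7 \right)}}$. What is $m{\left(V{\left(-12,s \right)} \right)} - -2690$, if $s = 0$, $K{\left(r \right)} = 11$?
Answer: $\frac{3291564}{1111} \approx 2962.7$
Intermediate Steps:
$h = \frac{9280}{1111}$ ($h = \frac{54}{56 + 45} + \frac{86}{11} = \frac{54}{101} + 86 \cdot \frac{1}{11} = 54 \cdot \frac{1}{101} + \frac{86}{11} = \frac{54}{101} + \frac{86}{11} = \frac{9280}{1111} \approx 8.3528$)
$V{\left(g,u \right)} = - \frac{g}{2}$
$m{\left(v \right)} = \frac{176320}{1111} + 19 v$ ($m{\left(v \right)} = \left(v - \left(-19 + v\right)\right) \left(v + \frac{9280}{1111}\right) = 19 \left(\frac{9280}{1111} + v\right) = \frac{176320}{1111} + 19 v$)
$m{\left(V{\left(-12,s \right)} \right)} - -2690 = \left(\frac{176320}{1111} + 19 \left(\left(- \frac{1}{2}\right) \left(-12\right)\right)\right) - -2690 = \left(\frac{176320}{1111} + 19 \cdot 6\right) + 2690 = \left(\frac{176320}{1111} + 114\right) + 2690 = \frac{302974}{1111} + 2690 = \frac{3291564}{1111}$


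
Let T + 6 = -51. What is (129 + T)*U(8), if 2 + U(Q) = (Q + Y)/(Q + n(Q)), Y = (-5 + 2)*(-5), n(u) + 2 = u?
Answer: -180/7 ≈ -25.714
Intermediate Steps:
T = -57 (T = -6 - 51 = -57)
n(u) = -2 + u
Y = 15 (Y = -3*(-5) = 15)
U(Q) = -2 + (15 + Q)/(-2 + 2*Q) (U(Q) = -2 + (Q + 15)/(Q + (-2 + Q)) = -2 + (15 + Q)/(-2 + 2*Q))
(129 + T)*U(8) = (129 - 57)*((19 - 3*8)/(2*(-1 + 8))) = 72*((½)*(19 - 24)/7) = 72*((½)*(⅐)*(-5)) = 72*(-5/14) = -180/7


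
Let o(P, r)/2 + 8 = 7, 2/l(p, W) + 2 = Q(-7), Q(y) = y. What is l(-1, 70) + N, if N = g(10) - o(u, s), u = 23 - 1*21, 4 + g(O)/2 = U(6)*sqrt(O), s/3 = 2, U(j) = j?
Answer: -56/9 + 12*sqrt(10) ≈ 31.725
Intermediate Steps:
s = 6 (s = 3*2 = 6)
g(O) = -8 + 12*sqrt(O) (g(O) = -8 + 2*(6*sqrt(O)) = -8 + 12*sqrt(O))
l(p, W) = -2/9 (l(p, W) = 2/(-2 - 7) = 2/(-9) = 2*(-1/9) = -2/9)
u = 2 (u = 23 - 21 = 2)
o(P, r) = -2 (o(P, r) = -16 + 2*7 = -16 + 14 = -2)
N = -6 + 12*sqrt(10) (N = (-8 + 12*sqrt(10)) - 1*(-2) = (-8 + 12*sqrt(10)) + 2 = -6 + 12*sqrt(10) ≈ 31.947)
l(-1, 70) + N = -2/9 + (-6 + 12*sqrt(10)) = -56/9 + 12*sqrt(10)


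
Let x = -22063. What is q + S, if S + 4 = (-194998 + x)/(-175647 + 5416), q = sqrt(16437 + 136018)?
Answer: -463863/170231 + sqrt(152455) ≈ 387.73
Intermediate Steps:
q = sqrt(152455) ≈ 390.46
S = -463863/170231 (S = -4 + (-194998 - 22063)/(-175647 + 5416) = -4 - 217061/(-170231) = -4 - 217061*(-1/170231) = -4 + 217061/170231 = -463863/170231 ≈ -2.7249)
q + S = sqrt(152455) - 463863/170231 = -463863/170231 + sqrt(152455)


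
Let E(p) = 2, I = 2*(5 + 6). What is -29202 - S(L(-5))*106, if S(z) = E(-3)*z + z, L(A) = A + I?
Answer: -34608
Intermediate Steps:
I = 22 (I = 2*11 = 22)
L(A) = 22 + A (L(A) = A + 22 = 22 + A)
S(z) = 3*z (S(z) = 2*z + z = 3*z)
-29202 - S(L(-5))*106 = -29202 - 3*(22 - 5)*106 = -29202 - 3*17*106 = -29202 - 51*106 = -29202 - 1*5406 = -29202 - 5406 = -34608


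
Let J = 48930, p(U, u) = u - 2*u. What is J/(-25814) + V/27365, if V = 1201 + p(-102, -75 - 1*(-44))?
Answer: -653583301/353200055 ≈ -1.8505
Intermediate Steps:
p(U, u) = -u
V = 1232 (V = 1201 - (-75 - 1*(-44)) = 1201 - (-75 + 44) = 1201 - 1*(-31) = 1201 + 31 = 1232)
J/(-25814) + V/27365 = 48930/(-25814) + 1232/27365 = 48930*(-1/25814) + 1232*(1/27365) = -24465/12907 + 1232/27365 = -653583301/353200055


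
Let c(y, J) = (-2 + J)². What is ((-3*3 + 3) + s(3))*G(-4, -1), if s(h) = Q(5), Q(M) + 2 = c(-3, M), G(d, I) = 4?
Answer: 4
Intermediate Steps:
Q(M) = -2 + (-2 + M)²
s(h) = 7 (s(h) = -2 + (-2 + 5)² = -2 + 3² = -2 + 9 = 7)
((-3*3 + 3) + s(3))*G(-4, -1) = ((-3*3 + 3) + 7)*4 = ((-9 + 3) + 7)*4 = (-6 + 7)*4 = 1*4 = 4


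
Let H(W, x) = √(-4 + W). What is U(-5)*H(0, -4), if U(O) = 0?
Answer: 0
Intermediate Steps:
U(-5)*H(0, -4) = 0*√(-4 + 0) = 0*√(-4) = 0*(2*I) = 0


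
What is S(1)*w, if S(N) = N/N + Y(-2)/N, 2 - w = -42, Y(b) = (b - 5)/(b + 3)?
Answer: -264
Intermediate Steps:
Y(b) = (-5 + b)/(3 + b)
w = 44 (w = 2 - 1*(-42) = 2 + 42 = 44)
S(N) = 1 - 7/N (S(N) = N/N + ((-5 - 2)/(3 - 2))/N = 1 + (-7/1)/N = 1 + (1*(-7))/N = 1 - 7/N)
S(1)*w = ((-7 + 1)/1)*44 = (1*(-6))*44 = -6*44 = -264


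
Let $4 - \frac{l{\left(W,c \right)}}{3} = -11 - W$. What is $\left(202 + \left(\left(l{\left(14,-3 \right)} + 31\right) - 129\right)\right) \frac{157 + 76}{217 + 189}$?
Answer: $\frac{44503}{406} \approx 109.61$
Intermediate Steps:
$l{\left(W,c \right)} = 45 + 3 W$ ($l{\left(W,c \right)} = 12 - 3 \left(-11 - W\right) = 12 + \left(33 + 3 W\right) = 45 + 3 W$)
$\left(202 + \left(\left(l{\left(14,-3 \right)} + 31\right) - 129\right)\right) \frac{157 + 76}{217 + 189} = \left(202 + \left(\left(\left(45 + 3 \cdot 14\right) + 31\right) - 129\right)\right) \frac{157 + 76}{217 + 189} = \left(202 + \left(\left(\left(45 + 42\right) + 31\right) - 129\right)\right) \frac{233}{406} = \left(202 + \left(\left(87 + 31\right) - 129\right)\right) 233 \cdot \frac{1}{406} = \left(202 + \left(118 - 129\right)\right) \frac{233}{406} = \left(202 - 11\right) \frac{233}{406} = 191 \cdot \frac{233}{406} = \frac{44503}{406}$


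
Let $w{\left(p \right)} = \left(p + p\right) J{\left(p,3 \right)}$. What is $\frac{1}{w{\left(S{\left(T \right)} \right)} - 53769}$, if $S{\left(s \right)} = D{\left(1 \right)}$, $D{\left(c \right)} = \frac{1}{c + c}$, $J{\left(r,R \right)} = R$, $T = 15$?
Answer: $- \frac{1}{53766} \approx -1.8599 \cdot 10^{-5}$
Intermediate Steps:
$D{\left(c \right)} = \frac{1}{2 c}$
$S{\left(s \right)} = \frac{1}{2}$ ($S{\left(s \right)} = \frac{1}{2 \cdot 1} = \frac{1}{2} \cdot 1 = \frac{1}{2}$)
$w{\left(p \right)} = 6 p$ ($w{\left(p \right)} = \left(p + p\right) 3 = 2 p 3 = 6 p$)
$\frac{1}{w{\left(S{\left(T \right)} \right)} - 53769} = \frac{1}{6 \cdot \frac{1}{2} - 53769} = \frac{1}{3 - 53769} = \frac{1}{-53766} = - \frac{1}{53766}$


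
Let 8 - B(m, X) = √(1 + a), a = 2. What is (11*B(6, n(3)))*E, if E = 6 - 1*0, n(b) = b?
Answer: 528 - 66*√3 ≈ 413.68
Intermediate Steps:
B(m, X) = 8 - √3 (B(m, X) = 8 - √(1 + 2) = 8 - √3)
E = 6 (E = 6 + 0 = 6)
(11*B(6, n(3)))*E = (11*(8 - √3))*6 = (88 - 11*√3)*6 = 528 - 66*√3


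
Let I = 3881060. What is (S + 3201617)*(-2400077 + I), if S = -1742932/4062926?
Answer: 1376037498916047645/290209 ≈ 4.7415e+12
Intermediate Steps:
S = -871466/2031463 (S = -1742932*1/4062926 = -871466/2031463 ≈ -0.42898)
(S + 3201617)*(-2400077 + I) = (-871466/2031463 + 3201617)*(-2400077 + 3881060) = (6503965604205/2031463)*1480983 = 1376037498916047645/290209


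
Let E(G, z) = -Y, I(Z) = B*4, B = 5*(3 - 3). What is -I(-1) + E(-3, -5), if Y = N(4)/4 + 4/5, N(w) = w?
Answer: -9/5 ≈ -1.8000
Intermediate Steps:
B = 0 (B = 5*0 = 0)
I(Z) = 0 (I(Z) = 0*4 = 0)
Y = 9/5 (Y = 4/4 + 4/5 = 4*(¼) + 4*(⅕) = 1 + ⅘ = 9/5 ≈ 1.8000)
E(G, z) = -9/5 (E(G, z) = -1*9/5 = -9/5)
-I(-1) + E(-3, -5) = -1*0 - 9/5 = 0 - 9/5 = -9/5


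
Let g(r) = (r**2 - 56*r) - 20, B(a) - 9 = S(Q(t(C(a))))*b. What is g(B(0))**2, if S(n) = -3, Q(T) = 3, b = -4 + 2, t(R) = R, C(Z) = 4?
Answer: 403225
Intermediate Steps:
b = -2
B(a) = 15 (B(a) = 9 - 3*(-2) = 9 + 6 = 15)
g(r) = -20 + r**2 - 56*r
g(B(0))**2 = (-20 + 15**2 - 56*15)**2 = (-20 + 225 - 840)**2 = (-635)**2 = 403225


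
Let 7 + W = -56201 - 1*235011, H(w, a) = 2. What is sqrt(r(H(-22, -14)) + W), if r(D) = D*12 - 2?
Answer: I*sqrt(291197) ≈ 539.63*I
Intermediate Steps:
r(D) = -2 + 12*D (r(D) = 12*D - 2 = -2 + 12*D)
W = -291219 (W = -7 + (-56201 - 1*235011) = -7 + (-56201 - 235011) = -7 - 291212 = -291219)
sqrt(r(H(-22, -14)) + W) = sqrt((-2 + 12*2) - 291219) = sqrt((-2 + 24) - 291219) = sqrt(22 - 291219) = sqrt(-291197) = I*sqrt(291197)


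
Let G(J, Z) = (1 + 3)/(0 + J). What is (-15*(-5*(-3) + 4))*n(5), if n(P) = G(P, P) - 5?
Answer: 1197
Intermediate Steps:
G(J, Z) = 4/J
n(P) = -5 + 4/P (n(P) = 4/P - 5 = -5 + 4/P)
(-15*(-5*(-3) + 4))*n(5) = (-15*(-5*(-3) + 4))*(-5 + 4/5) = (-15*(15 + 4))*(-5 + 4*(⅕)) = (-15*19)*(-5 + ⅘) = -285*(-21/5) = 1197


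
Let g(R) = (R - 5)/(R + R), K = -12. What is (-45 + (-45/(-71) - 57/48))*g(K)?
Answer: -879733/27264 ≈ -32.267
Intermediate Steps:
g(R) = (-5 + R)/(2*R) (g(R) = (-5 + R)/((2*R)) = (-5 + R)*(1/(2*R)) = (-5 + R)/(2*R))
(-45 + (-45/(-71) - 57/48))*g(K) = (-45 + (-45/(-71) - 57/48))*((½)*(-5 - 12)/(-12)) = (-45 + (-45*(-1/71) - 57*1/48))*((½)*(-1/12)*(-17)) = (-45 + (45/71 - 19/16))*(17/24) = (-45 - 629/1136)*(17/24) = -51749/1136*17/24 = -879733/27264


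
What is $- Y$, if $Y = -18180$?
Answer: $18180$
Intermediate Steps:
$- Y = \left(-1\right) \left(-18180\right) = 18180$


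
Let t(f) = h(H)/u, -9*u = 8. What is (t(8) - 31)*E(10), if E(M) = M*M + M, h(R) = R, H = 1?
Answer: -14135/4 ≈ -3533.8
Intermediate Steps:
u = -8/9 (u = -⅑*8 = -8/9 ≈ -0.88889)
E(M) = M + M² (E(M) = M² + M = M + M²)
t(f) = -9/8 (t(f) = 1/(-8/9) = 1*(-9/8) = -9/8)
(t(8) - 31)*E(10) = (-9/8 - 31)*(10*(1 + 10)) = -1285*11/4 = -257/8*110 = -14135/4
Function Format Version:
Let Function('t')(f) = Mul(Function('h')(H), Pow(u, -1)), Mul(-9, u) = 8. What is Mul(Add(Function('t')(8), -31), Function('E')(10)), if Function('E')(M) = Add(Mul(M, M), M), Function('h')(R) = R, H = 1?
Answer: Rational(-14135, 4) ≈ -3533.8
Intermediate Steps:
u = Rational(-8, 9) (u = Mul(Rational(-1, 9), 8) = Rational(-8, 9) ≈ -0.88889)
Function('E')(M) = Add(M, Pow(M, 2)) (Function('E')(M) = Add(Pow(M, 2), M) = Add(M, Pow(M, 2)))
Function('t')(f) = Rational(-9, 8) (Function('t')(f) = Mul(1, Pow(Rational(-8, 9), -1)) = Mul(1, Rational(-9, 8)) = Rational(-9, 8))
Mul(Add(Function('t')(8), -31), Function('E')(10)) = Mul(Add(Rational(-9, 8), -31), Mul(10, Add(1, 10))) = Mul(Rational(-257, 8), Mul(10, 11)) = Mul(Rational(-257, 8), 110) = Rational(-14135, 4)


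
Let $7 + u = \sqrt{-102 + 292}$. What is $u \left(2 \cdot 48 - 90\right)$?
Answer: $-42 + 6 \sqrt{190} \approx 40.704$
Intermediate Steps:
$u = -7 + \sqrt{190}$ ($u = -7 + \sqrt{-102 + 292} = -7 + \sqrt{190} \approx 6.784$)
$u \left(2 \cdot 48 - 90\right) = \left(-7 + \sqrt{190}\right) \left(2 \cdot 48 - 90\right) = \left(-7 + \sqrt{190}\right) \left(96 - 90\right) = \left(-7 + \sqrt{190}\right) 6 = -42 + 6 \sqrt{190}$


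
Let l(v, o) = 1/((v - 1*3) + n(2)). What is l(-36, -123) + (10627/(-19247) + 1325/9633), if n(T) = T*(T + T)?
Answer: -135173813/302505099 ≈ -0.44685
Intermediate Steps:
n(T) = 2*T² (n(T) = T*(2*T) = 2*T²)
l(v, o) = 1/(5 + v) (l(v, o) = 1/((v - 1*3) + 2*2²) = 1/((v - 3) + 2*4) = 1/((-3 + v) + 8) = 1/(5 + v))
l(-36, -123) + (10627/(-19247) + 1325/9633) = 1/(5 - 36) + (10627/(-19247) + 1325/9633) = 1/(-31) + (10627*(-1/19247) + 1325*(1/9633)) = -1/31 + (-10627/19247 + 1325/9633) = -1/31 - 4045664/9758229 = -135173813/302505099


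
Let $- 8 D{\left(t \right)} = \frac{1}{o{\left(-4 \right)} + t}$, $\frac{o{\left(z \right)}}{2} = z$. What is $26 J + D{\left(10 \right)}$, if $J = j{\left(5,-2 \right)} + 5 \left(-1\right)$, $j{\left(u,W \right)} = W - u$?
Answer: $- \frac{4993}{16} \approx -312.06$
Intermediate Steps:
$J = -12$ ($J = \left(-2 - 5\right) + 5 \left(-1\right) = \left(-2 - 5\right) - 5 = -7 - 5 = -12$)
$o{\left(z \right)} = 2 z$
$D{\left(t \right)} = - \frac{1}{8 \left(-8 + t\right)}$ ($D{\left(t \right)} = - \frac{1}{8 \left(2 \left(-4\right) + t\right)} = - \frac{1}{8 \left(-8 + t\right)}$)
$26 J + D{\left(10 \right)} = 26 \left(-12\right) - \frac{1}{-64 + 8 \cdot 10} = -312 - \frac{1}{-64 + 80} = -312 - \frac{1}{16} = - \frac{4993}{16}$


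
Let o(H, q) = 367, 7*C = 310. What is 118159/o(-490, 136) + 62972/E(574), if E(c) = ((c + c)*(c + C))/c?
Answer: 296139843/794188 ≈ 372.88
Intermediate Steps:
C = 310/7 (C = (⅐)*310 = 310/7 ≈ 44.286)
E(c) = 620/7 + 2*c (E(c) = ((c + c)*(c + 310/7))/c = ((2*c)*(310/7 + c))/c = (2*c*(310/7 + c))/c = 620/7 + 2*c)
118159/o(-490, 136) + 62972/E(574) = 118159/367 + 62972/(620/7 + 2*574) = 118159*(1/367) + 62972/(620/7 + 1148) = 118159/367 + 62972/(8656/7) = 118159/367 + 62972*(7/8656) = 118159/367 + 110201/2164 = 296139843/794188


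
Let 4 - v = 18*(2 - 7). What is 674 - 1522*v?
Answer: -142394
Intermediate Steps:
v = 94 (v = 4 - 18*(2 - 7) = 4 - 18*(-5) = 4 - 1*(-90) = 4 + 90 = 94)
674 - 1522*v = 674 - 1522*94 = 674 - 143068 = -142394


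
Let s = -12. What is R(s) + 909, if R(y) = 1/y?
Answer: 10907/12 ≈ 908.92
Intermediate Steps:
R(s) + 909 = 1/(-12) + 909 = -1/12 + 909 = 10907/12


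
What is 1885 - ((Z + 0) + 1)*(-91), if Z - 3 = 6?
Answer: 2795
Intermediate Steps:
Z = 9 (Z = 3 + 6 = 9)
1885 - ((Z + 0) + 1)*(-91) = 1885 - ((9 + 0) + 1)*(-91) = 1885 - (9 + 1)*(-91) = 1885 - 10*(-91) = 1885 - 1*(-910) = 1885 + 910 = 2795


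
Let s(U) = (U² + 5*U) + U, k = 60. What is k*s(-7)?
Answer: 420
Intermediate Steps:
s(U) = U² + 6*U
k*s(-7) = 60*(-7*(6 - 7)) = 60*(-7*(-1)) = 60*7 = 420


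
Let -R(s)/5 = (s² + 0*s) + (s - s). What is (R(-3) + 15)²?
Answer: 900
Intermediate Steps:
R(s) = -5*s² (R(s) = -5*((s² + 0*s) + (s - s)) = -5*((s² + 0) + 0) = -5*(s² + 0) = -5*s²)
(R(-3) + 15)² = (-5*(-3)² + 15)² = (-5*9 + 15)² = (-45 + 15)² = (-30)² = 900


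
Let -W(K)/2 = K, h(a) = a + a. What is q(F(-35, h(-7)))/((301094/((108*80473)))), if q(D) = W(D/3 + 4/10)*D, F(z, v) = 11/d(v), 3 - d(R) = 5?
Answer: -342573561/752735 ≈ -455.10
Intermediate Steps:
d(R) = -2 (d(R) = 3 - 1*5 = 3 - 5 = -2)
h(a) = 2*a
W(K) = -2*K
F(z, v) = -11/2 (F(z, v) = 11/(-2) = 11*(-1/2) = -11/2)
q(D) = D*(-4/5 - 2*D/3) (q(D) = (-2*(D/3 + 4/10))*D = (-2*(D*(1/3) + 4*(1/10)))*D = (-2*(D/3 + 2/5))*D = (-2*(2/5 + D/3))*D = (-4/5 - 2*D/3)*D = D*(-4/5 - 2*D/3))
q(F(-35, h(-7)))/((301094/((108*80473)))) = ((2/15)*(-11/2)*(-6 - 5*(-11/2)))/((301094/((108*80473)))) = ((2/15)*(-11/2)*(-6 + 55/2))/((301094/8691084)) = ((2/15)*(-11/2)*(43/2))/((301094*(1/8691084))) = -473/(30*150547/4345542) = -473/30*4345542/150547 = -342573561/752735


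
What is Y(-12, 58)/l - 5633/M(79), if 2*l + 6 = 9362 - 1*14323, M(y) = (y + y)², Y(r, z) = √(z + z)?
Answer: -5633/24964 - 4*√29/4967 ≈ -0.22998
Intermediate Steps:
Y(r, z) = √2*√z (Y(r, z) = √(2*z) = √2*√z)
M(y) = 4*y² (M(y) = (2*y)² = 4*y²)
l = -4967/2 (l = -3 + (9362 - 1*14323)/2 = -3 + (9362 - 14323)/2 = -3 + (½)*(-4961) = -3 - 4961/2 = -4967/2 ≈ -2483.5)
Y(-12, 58)/l - 5633/M(79) = (√2*√58)/(-4967/2) - 5633/(4*79²) = (2*√29)*(-2/4967) - 5633/(4*6241) = -4*√29/4967 - 5633/24964 = -5633/24964 - 4*√29/4967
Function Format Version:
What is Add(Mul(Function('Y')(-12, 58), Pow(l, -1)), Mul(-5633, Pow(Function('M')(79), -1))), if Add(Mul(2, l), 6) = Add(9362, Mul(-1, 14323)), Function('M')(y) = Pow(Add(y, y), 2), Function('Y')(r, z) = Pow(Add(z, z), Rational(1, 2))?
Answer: Add(Rational(-5633, 24964), Mul(Rational(-4, 4967), Pow(29, Rational(1, 2)))) ≈ -0.22998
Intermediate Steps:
Function('Y')(r, z) = Mul(Pow(2, Rational(1, 2)), Pow(z, Rational(1, 2))) (Function('Y')(r, z) = Pow(Mul(2, z), Rational(1, 2)) = Mul(Pow(2, Rational(1, 2)), Pow(z, Rational(1, 2))))
Function('M')(y) = Mul(4, Pow(y, 2)) (Function('M')(y) = Pow(Mul(2, y), 2) = Mul(4, Pow(y, 2)))
l = Rational(-4967, 2) (l = Add(-3, Mul(Rational(1, 2), Add(9362, Mul(-1, 14323)))) = Add(-3, Mul(Rational(1, 2), Add(9362, -14323))) = Add(-3, Mul(Rational(1, 2), -4961)) = Add(-3, Rational(-4961, 2)) = Rational(-4967, 2) ≈ -2483.5)
Add(Mul(Function('Y')(-12, 58), Pow(l, -1)), Mul(-5633, Pow(Function('M')(79), -1))) = Add(Mul(Mul(Pow(2, Rational(1, 2)), Pow(58, Rational(1, 2))), Pow(Rational(-4967, 2), -1)), Mul(-5633, Pow(Mul(4, Pow(79, 2)), -1))) = Add(Mul(Mul(2, Pow(29, Rational(1, 2))), Rational(-2, 4967)), Mul(-5633, Pow(Mul(4, 6241), -1))) = Add(Mul(Rational(-4, 4967), Pow(29, Rational(1, 2))), Mul(-5633, Pow(24964, -1))) = Add(Mul(Rational(-4, 4967), Pow(29, Rational(1, 2))), Mul(-5633, Rational(1, 24964))) = Add(Mul(Rational(-4, 4967), Pow(29, Rational(1, 2))), Rational(-5633, 24964)) = Add(Rational(-5633, 24964), Mul(Rational(-4, 4967), Pow(29, Rational(1, 2))))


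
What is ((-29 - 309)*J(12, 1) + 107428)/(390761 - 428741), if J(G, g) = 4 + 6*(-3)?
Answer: -5608/1899 ≈ -2.9531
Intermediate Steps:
J(G, g) = -14 (J(G, g) = 4 - 18 = -14)
((-29 - 309)*J(12, 1) + 107428)/(390761 - 428741) = ((-29 - 309)*(-14) + 107428)/(390761 - 428741) = (-338*(-14) + 107428)/(-37980) = (4732 + 107428)*(-1/37980) = 112160*(-1/37980) = -5608/1899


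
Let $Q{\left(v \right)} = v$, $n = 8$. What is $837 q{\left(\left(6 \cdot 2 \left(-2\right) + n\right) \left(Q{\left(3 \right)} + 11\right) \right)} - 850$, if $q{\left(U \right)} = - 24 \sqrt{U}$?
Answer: $-850 - 80352 i \sqrt{14} \approx -850.0 - 3.0065 \cdot 10^{5} i$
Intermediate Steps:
$837 q{\left(\left(6 \cdot 2 \left(-2\right) + n\right) \left(Q{\left(3 \right)} + 11\right) \right)} - 850 = 837 \left(- 24 \sqrt{\left(6 \cdot 2 \left(-2\right) + 8\right) \left(3 + 11\right)}\right) - 850 = 837 \left(- 24 \sqrt{\left(12 \left(-2\right) + 8\right) 14}\right) - 850 = 837 \left(- 24 \sqrt{\left(-24 + 8\right) 14}\right) - 850 = 837 \left(- 24 \sqrt{\left(-16\right) 14}\right) - 850 = 837 \left(- 24 \sqrt{-224}\right) - 850 = 837 \left(- 24 \cdot 4 i \sqrt{14}\right) - 850 = 837 \left(- 96 i \sqrt{14}\right) - 850 = - 80352 i \sqrt{14} - 850 = -850 - 80352 i \sqrt{14}$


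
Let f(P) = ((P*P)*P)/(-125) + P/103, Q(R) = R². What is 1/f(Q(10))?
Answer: -103/823900 ≈ -0.00012502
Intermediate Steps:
f(P) = -P³/125 + P/103 (f(P) = (P²*P)*(-1/125) + P*(1/103) = P³*(-1/125) + P/103 = -P³/125 + P/103)
1/f(Q(10)) = 1/(-(10²)³/125 + (1/103)*10²) = 1/(-1/125*100³ + (1/103)*100) = 1/(-1/125*1000000 + 100/103) = 1/(-8000 + 100/103) = 1/(-823900/103) = -103/823900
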